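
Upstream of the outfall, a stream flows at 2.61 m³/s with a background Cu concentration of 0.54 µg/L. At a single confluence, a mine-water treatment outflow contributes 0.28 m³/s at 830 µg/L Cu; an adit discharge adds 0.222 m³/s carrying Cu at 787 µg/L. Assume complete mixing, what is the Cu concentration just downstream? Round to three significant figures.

131 µg/L

After mixing, C = (2.610·0.5400 + 0.2800·830.0 + 0.2220·787.0) / 3.112 = 408.5/3.112 = 131.3 µg/L.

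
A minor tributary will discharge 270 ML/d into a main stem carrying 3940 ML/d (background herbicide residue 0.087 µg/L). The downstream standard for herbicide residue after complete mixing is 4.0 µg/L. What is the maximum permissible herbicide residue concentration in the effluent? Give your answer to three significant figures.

61.1 µg/L

At the limit, (Qr·Cr + Qe·Cₑ)/(Qr + Qe) = 4.0:
Cₑ = (4210·4.0 − 3940·0.08700) / 270.0 = 61.10 µg/L.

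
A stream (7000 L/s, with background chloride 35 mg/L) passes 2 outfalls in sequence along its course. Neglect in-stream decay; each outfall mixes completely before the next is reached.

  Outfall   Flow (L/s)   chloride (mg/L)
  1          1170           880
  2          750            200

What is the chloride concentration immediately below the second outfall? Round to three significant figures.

160 mg/L

Below outfall 1: Q → 8170 L/s, C = (7000·35.00 + 1170·880.0)/8170 = 156.0 mg/L.
Below outfall 2: Q → 8920 L/s, C = (8170·156.0 + 750.0·200.0)/8920 = 159.7 mg/L.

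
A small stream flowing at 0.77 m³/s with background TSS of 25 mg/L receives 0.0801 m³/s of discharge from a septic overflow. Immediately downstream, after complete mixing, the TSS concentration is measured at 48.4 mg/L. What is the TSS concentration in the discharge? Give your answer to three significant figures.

273 mg/L

Mass balance: 0.7700·25.00 + 0.08010·Cₑ = 0.8501·48.40
→ Cₑ = (0.8501·48.40 − 0.7700·25.00) / 0.08010 = 273.3 mg/L.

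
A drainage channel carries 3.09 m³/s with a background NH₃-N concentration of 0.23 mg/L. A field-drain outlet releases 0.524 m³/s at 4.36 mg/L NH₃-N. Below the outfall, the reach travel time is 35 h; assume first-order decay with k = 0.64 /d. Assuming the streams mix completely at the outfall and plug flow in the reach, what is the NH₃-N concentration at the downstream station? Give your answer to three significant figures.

0.326 mg/L

After mixing, C = (3.090·0.2300 + 0.5240·4.360) / 3.614 = 2.995/3.614 = 0.8288 mg/L.
First-order decay: C = 0.8288·exp(−k·t) = 0.8288·0.3932 = 0.3259 mg/L.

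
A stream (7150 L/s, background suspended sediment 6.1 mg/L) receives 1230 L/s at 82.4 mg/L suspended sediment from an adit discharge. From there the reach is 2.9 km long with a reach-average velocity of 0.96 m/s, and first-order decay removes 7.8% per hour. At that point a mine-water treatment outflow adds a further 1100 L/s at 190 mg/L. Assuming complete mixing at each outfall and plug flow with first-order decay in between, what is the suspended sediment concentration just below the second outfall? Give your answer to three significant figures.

36.3 mg/L

Conservation of mass: C = (7150·6.100 + 1230·82.40) / 8380 = 145000/8380 = 17.30 mg/L; combined flow 8380 L/s.
Travel time t = 2.9·1000 / 0.96 = 3021 s = 0.8391 h.
7.8%/h lost → k = −ln(1 − 0.078) = 0.08121 h⁻¹.
First-order decay: C = 17.30·exp(−k·t) = 17.30·0.9341 = 16.16 mg/L.
Second outfall: C = (8380·16.16 + 1100·190.0)/9480 = 36.33 mg/L.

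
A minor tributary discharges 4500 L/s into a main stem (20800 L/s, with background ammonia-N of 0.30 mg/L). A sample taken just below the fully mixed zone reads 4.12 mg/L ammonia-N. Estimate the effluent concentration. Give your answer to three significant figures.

21.8 mg/L

Mass balance: 20800·0.3000 + 4500·Cₑ = 25300·4.120
→ Cₑ = (25300·4.120 − 20800·0.3000) / 4500 = 21.78 mg/L.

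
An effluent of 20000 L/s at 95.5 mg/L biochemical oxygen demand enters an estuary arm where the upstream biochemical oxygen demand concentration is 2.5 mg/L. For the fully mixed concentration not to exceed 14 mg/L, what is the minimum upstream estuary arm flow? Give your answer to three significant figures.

142000 L/s

Set C_mix = 14: (Q·2.500 + 20000·95.50) / (Q + 20000) = 14
→ Q = 20000·(95.50 − 14)/(14 − 2.500) = 141700 L/s.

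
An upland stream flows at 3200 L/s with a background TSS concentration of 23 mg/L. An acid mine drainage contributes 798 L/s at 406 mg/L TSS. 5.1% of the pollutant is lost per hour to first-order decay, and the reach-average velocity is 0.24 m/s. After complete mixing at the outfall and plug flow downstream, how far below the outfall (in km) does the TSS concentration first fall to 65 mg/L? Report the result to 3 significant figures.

After mixing, C = (3200·23.00 + 798.0·406.0) / 3998 = 397600/3998 = 99.45 mg/L.
5.1%/h lost → k = −ln(1 − 0.051) = 0.05235 h⁻¹.
Set 99.45·exp(−k·t) = 65 → t = ln(99.45/65)/k = 29240 s = 8.123 h.
Distance = v·t = 0.24·29240 = 7019 m = 7.019 km.

7.02 km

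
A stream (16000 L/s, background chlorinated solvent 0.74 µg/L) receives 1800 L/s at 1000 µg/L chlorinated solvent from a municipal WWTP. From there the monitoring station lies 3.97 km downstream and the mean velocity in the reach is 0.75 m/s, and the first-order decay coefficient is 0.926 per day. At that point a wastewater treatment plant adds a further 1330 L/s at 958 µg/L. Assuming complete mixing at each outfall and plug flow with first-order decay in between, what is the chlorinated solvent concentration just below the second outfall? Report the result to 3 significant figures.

156 µg/L

Mixed concentration C = ΣQC/ΣQ = (16000·0.7400 + 1800·1000) / 17800 = 1812000/17800 = 101.8 µg/L; combined flow 17800 L/s.
Travel time t = 3.97·1000 / 0.75 = 5293 s = 1.470 h.
First-order decay: C = 101.8·exp(−k·t) = 101.8·0.9448 = 96.17 µg/L.
At the second outfall, C = (17800·96.17 + 1330·958.0) / (17800 + 1330) = 156.1 µg/L.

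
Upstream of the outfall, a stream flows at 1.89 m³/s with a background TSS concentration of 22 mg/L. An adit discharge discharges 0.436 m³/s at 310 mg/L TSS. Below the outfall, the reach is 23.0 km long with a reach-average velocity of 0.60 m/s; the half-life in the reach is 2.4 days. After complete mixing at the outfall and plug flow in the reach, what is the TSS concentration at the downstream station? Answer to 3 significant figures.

66.8 mg/L

Flow-weighted average: C = (1.890·22.00 + 0.4360·310.0) / 2.326 = 176.7/2.326 = 75.98 mg/L.
Travel time t = 23.0·1000 / 0.60 = 38330 s = 10.65 h.
Half-life 2.4 d → k = ln 2 / 2.4 = 0.2888 d⁻¹.
First-order decay: C = 75.98·exp(−k·t) = 75.98·0.8797 = 66.85 mg/L.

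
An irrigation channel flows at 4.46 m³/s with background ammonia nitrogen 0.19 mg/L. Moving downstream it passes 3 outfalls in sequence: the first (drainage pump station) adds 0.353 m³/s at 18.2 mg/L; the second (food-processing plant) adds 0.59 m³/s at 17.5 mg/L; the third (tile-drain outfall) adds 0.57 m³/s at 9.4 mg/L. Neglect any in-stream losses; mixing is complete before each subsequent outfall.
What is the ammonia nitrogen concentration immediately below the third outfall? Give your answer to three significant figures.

3.84 mg/L

Below outfall 1: Q → 4.813 m³/s, C = (4.460·0.1900 + 0.3530·18.20)/4.813 = 1.511 mg/L.
Below outfall 2: Q → 5.403 m³/s, C = (4.813·1.511 + 0.5900·17.50)/5.403 = 3.257 mg/L.
Below outfall 3: Q → 5.973 m³/s, C = (5.403·3.257 + 0.5700·9.400)/5.973 = 3.843 mg/L.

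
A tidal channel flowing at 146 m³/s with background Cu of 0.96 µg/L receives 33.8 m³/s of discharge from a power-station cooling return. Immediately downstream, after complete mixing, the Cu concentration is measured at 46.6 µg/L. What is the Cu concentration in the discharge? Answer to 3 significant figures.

244 µg/L

Mass balance: 146.0·0.9600 + 33.80·Cₑ = 179.8·46.60
→ Cₑ = (179.8·46.60 − 146.0·0.9600) / 33.80 = 243.7 µg/L.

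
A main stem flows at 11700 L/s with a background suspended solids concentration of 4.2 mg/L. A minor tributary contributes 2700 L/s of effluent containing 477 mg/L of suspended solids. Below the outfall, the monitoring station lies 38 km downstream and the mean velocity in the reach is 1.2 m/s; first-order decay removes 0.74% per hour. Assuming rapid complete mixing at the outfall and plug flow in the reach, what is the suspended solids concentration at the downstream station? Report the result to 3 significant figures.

Flow-weighted average: C = (11700·4.200 + 2700·477.0) / 14400 = 1337000/14400 = 92.85 mg/L.
Travel time t = 38·1000 / 1.2 = 31670 s = 8.796 h.
0.74%/h lost → k = −ln(1 − 0.0074) = 0.007428 h⁻¹.
Applying C = C₀e^(−kt): 92.85 × 0.9368 = 86.98 mg/L.

87.0 mg/L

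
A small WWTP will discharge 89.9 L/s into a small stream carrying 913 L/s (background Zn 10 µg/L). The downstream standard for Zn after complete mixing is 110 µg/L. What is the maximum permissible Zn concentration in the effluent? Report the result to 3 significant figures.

1130 µg/L

At the limit, (Qr·Cr + Qe·Cₑ)/(Qr + Qe) = 110:
Cₑ = (1003·110 − 913.0·10.00) / 89.90 = 1126 µg/L.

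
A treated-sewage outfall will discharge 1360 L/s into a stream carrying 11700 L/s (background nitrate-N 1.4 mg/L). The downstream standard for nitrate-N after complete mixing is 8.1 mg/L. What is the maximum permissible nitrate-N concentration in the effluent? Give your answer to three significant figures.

At the limit, (Qr·Cr + Qe·Cₑ)/(Qr + Qe) = 8.1:
Cₑ = (13060·8.1 − 11700·1.400) / 1360 = 65.74 mg/L.

65.7 mg/L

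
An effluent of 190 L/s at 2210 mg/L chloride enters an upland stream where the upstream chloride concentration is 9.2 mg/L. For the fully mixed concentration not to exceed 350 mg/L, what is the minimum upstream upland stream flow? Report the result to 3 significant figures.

1040 L/s

Set C_mix = 350: (Q·9.200 + 190.0·2210) / (Q + 190.0) = 350
→ Q = 190.0·(2210 − 350)/(350 − 9.200) = 1037 L/s.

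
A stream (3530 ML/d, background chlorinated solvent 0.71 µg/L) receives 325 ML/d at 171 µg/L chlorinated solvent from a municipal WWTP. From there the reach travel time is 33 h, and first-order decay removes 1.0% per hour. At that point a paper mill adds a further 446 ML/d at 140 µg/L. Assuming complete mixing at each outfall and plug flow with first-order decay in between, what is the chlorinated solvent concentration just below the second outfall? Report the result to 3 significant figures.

After mixing, C = (3530·0.7100 + 325.0·171.0) / 3855 = 58080/3855 = 15.07 µg/L; combined flow 3855 ML/d.
1.0%/h lost → k = −ln(1 − 0.01) = 0.01005 h⁻¹.
First-order decay: C = 15.07·exp(−k·t) = 15.07·0.7177 = 10.81 µg/L.
At the second outfall, C = (3855·10.81 + 446.0·140.0) / (3855 + 446.0) = 24.21 µg/L.

24.2 µg/L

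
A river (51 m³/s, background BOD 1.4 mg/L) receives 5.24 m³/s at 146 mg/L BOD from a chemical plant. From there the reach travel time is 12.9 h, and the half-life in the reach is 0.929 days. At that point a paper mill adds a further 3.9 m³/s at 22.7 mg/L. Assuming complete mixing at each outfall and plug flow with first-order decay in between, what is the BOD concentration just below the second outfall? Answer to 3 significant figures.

10.8 mg/L

Conservation of mass: C = (51.00·1.400 + 5.240·146.0) / 56.24 = 836.4/56.24 = 14.87 mg/L; combined flow 56.24 m³/s.
Half-life 0.929 d → k = ln 2 / 0.929 = 0.7461 d⁻¹.
After decay, C = 14.87 × e^(−kt) = 14.87 × 0.6696 = 9.959 mg/L.
At the second outfall, C = (56.24·9.959 + 3.900·22.70) / (56.24 + 3.900) = 10.79 mg/L.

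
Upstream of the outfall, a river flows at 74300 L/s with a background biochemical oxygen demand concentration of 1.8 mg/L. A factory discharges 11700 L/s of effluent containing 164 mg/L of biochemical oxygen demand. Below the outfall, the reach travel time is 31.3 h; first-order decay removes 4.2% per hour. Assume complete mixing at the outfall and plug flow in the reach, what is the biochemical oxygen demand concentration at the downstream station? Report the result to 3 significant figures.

Conservation of mass: C = (74300·1.800 + 11700·164.0) / 86000 = 2053000/86000 = 23.87 mg/L.
4.2%/h lost → k = −ln(1 − 0.042) = 0.04291 h⁻¹.
After decay, C = 23.87 × e^(−kt) = 23.87 × 0.2611 = 6.231 mg/L.

6.23 mg/L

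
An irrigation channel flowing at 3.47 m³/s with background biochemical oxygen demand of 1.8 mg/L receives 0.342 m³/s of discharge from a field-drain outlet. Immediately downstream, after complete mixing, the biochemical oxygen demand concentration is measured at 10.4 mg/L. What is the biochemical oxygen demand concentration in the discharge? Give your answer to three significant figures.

97.7 mg/L

Mass balance: 3.470·1.800 + 0.3420·Cₑ = 3.812·10.40
→ Cₑ = (3.812·10.40 − 3.470·1.800) / 0.3420 = 97.66 mg/L.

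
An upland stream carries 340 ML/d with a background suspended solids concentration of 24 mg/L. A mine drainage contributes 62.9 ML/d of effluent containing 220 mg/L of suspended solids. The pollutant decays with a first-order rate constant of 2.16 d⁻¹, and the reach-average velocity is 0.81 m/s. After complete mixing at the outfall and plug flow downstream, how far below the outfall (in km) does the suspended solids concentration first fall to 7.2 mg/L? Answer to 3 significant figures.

Mass balance: C = (340.0·24.00 + 62.90·220.0) / 402.9 = 22000/402.9 = 54.60 mg/L.
Set 54.60·exp(−k·t) = 7.2 → t = ln(54.60/7.2)/k = 81040 s = 22.51 h.
Distance = v·t = 0.81·81040 = 65640 m = 65.64 km.

65.6 km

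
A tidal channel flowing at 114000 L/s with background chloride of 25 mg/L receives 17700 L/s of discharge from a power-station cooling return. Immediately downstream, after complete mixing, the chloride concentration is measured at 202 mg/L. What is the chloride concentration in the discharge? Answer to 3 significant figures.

Mass balance: 114000·25.00 + 17700·Cₑ = 131700·202.0
→ Cₑ = (131700·202.0 − 114000·25.00) / 17700 = 1342 mg/L.

1340 mg/L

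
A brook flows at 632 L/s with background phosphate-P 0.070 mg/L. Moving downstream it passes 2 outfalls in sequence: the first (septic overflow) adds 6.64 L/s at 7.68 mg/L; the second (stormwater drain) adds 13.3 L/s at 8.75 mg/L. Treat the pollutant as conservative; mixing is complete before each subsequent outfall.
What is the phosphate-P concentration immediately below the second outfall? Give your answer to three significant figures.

Outfall 1: combined Q = 638.6 L/s; C = (632.0·0.07000 + 6.640·7.680)/638.6 = 0.1491 mg/L.
Outfall 2: combined Q = 651.9 L/s; C = (638.6·0.1491 + 13.30·8.750)/651.9 = 0.3246 mg/L.

0.325 mg/L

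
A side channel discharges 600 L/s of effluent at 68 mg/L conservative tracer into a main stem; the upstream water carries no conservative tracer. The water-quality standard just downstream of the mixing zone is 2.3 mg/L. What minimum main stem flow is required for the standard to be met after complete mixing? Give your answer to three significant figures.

17100 L/s

Set C_mix = 2.3: (Q·0 + 600.0·68.00) / (Q + 600.0) = 2.3
→ Q = 600.0·(68.00 − 2.3)/(2.3 − 0) = 17140 L/s.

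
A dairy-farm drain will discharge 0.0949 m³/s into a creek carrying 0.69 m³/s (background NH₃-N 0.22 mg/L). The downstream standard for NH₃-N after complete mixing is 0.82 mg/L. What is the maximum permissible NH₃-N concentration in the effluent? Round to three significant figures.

5.18 mg/L

At the limit, (Qr·Cr + Qe·Cₑ)/(Qr + Qe) = 0.82:
Cₑ = (0.7849·0.82 − 0.6900·0.2200) / 0.09490 = 5.182 mg/L.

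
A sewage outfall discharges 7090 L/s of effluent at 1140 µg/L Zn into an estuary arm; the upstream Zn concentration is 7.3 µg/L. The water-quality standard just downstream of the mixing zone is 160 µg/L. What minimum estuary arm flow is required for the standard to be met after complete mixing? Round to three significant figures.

45500 L/s

Set C_mix = 160: (Q·7.300 + 7090·1140) / (Q + 7090) = 160
→ Q = 7090·(1140 − 160)/(160 − 7.300) = 45500 L/s.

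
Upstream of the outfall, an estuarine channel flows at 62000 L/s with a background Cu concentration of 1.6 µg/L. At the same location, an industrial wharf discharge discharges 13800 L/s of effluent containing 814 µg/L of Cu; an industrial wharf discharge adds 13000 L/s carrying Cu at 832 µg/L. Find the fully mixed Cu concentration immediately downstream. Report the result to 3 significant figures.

249 µg/L

Flow-weighted average: C = (62000·1.600 + 13800·814.0 + 13000·832.0) / 88800 = 22150000/88800 = 249.4 µg/L.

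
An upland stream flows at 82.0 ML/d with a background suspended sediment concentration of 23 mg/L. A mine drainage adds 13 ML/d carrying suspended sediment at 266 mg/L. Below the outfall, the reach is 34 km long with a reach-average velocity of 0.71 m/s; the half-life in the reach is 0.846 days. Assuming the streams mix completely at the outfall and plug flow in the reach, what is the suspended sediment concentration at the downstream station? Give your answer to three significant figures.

Conservation of mass: C = (82.00·23.00 + 13.00·266.0) / 95.00 = 5344/95.00 = 56.25 mg/L.
Travel time t = 34·1000 / 0.71 = 47890 s = 13.30 h.
Half-life 0.846 d → k = ln 2 / 0.846 = 0.8193 d⁻¹.
Decay over the reach: 56.25·exp(−kt) = 56.25·0.6350 = 35.72 mg/L.

35.7 mg/L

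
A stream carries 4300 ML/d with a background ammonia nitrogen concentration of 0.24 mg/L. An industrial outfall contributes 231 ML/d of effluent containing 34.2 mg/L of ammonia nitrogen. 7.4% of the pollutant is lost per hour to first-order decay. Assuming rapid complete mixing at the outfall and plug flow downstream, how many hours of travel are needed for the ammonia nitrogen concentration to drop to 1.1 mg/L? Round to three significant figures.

After mixing, C = (4300·0.2400 + 231.0·34.20) / 4531 = 8932/4531 = 1.971 mg/L.
7.4%/h lost → k = −ln(1 − 0.074) = 0.07688 h⁻¹.
1.971·exp(−k·t) = 1.1 → t = ln(1.971/1.1)/k = 27320 s = 7.588 h.

7.59 h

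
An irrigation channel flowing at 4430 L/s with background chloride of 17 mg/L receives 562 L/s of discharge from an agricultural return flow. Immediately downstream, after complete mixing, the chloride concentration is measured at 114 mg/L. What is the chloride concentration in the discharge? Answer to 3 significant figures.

879 mg/L

Mass balance: 4430·17.00 + 562.0·Cₑ = 4992·114.0
→ Cₑ = (4992·114.0 − 4430·17.00) / 562.0 = 878.6 mg/L.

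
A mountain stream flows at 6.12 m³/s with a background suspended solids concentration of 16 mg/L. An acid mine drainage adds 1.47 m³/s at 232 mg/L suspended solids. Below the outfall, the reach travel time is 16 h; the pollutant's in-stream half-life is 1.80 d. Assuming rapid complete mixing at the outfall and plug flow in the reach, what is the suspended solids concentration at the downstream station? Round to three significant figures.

Flow-weighted average: C = (6.120·16.00 + 1.470·232.0) / 7.590 = 439.0/7.590 = 57.83 mg/L.
Half-life 1.80 d → k = ln 2 / 1.80 = 0.3851 d⁻¹.
First-order decay: C = 57.83·exp(−k·t) = 57.83·0.7736 = 44.74 mg/L.

44.7 mg/L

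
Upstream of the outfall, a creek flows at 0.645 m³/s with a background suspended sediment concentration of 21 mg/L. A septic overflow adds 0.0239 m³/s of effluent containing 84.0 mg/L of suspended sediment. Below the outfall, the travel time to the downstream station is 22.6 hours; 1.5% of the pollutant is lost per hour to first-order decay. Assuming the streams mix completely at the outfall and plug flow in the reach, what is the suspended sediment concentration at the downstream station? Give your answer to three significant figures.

Mass balance: C = (0.6450·21.00 + 0.02390·84.00) / 0.6689 = 15.55/0.6689 = 23.25 mg/L.
1.5%/h lost → k = −ln(1 − 0.015) = 0.01511 h⁻¹.
Applying C = C₀e^(−kt): 23.25 × 0.7107 = 16.52 mg/L.

16.5 mg/L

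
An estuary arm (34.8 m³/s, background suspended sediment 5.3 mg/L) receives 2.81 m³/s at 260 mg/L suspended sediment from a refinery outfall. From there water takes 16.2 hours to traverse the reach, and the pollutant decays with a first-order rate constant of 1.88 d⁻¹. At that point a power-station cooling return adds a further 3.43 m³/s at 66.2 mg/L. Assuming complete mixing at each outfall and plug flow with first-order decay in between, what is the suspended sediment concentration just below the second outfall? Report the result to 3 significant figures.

Flow-weighted average: C = (34.80·5.300 + 2.810·260.0) / 37.61 = 915.0/37.61 = 24.33 mg/L; combined flow 37.61 m³/s.
Decay over the reach: 24.33·exp(−kt) = 24.33·0.2811 = 6.839 mg/L.
Second outfall: C = (37.61·6.839 + 3.430·66.20)/41.04 = 11.80 mg/L.

11.8 mg/L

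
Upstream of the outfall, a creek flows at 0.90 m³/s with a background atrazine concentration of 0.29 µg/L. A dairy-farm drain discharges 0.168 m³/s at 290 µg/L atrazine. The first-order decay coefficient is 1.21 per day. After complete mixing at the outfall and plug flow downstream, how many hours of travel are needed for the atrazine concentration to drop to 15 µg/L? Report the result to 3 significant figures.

Conservation of mass: C = (0.9000·0.2900 + 0.1680·290.0) / 1.068 = 48.98/1.068 = 45.86 µg/L.
45.86·exp(−k·t) = 15 → t = ln(45.86/15)/k = 79800 s = 22.17 h.

22.2 h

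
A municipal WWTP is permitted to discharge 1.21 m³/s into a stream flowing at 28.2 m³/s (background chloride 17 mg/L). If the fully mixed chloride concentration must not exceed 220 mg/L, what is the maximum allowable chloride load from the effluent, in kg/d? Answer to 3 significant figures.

Mass balance at the limit: 28.20·17.00 + 1.210·Cₑ = 29.41·220 → Cₑ = 4951 mg/L.
Load = 1.210 m³/s × 4951 g/m³ × 86 400 s/d = 517600 kg/d.

518000 kg/d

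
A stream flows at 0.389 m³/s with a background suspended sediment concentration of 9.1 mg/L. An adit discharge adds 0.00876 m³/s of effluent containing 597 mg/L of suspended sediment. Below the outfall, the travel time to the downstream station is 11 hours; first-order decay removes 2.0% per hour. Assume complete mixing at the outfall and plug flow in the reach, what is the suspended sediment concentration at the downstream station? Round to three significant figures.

17.7 mg/L

Flow-weighted average: C = (0.3890·9.100 + 0.008760·597.0) / 0.3978 = 8.770/0.3978 = 22.05 mg/L.
2.0%/h lost → k = −ln(1 − 0.02) = 0.02020 h⁻¹.
Decay over the reach: 22.05·exp(−kt) = 22.05·0.8007 = 17.65 mg/L.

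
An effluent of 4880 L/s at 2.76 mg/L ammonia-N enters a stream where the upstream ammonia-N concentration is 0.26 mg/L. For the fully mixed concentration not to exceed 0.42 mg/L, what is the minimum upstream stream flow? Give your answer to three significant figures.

71400 L/s

Set C_mix = 0.42: (Q·0.2600 + 4880·2.760) / (Q + 4880) = 0.42
→ Q = 4880·(2.760 − 0.42)/(0.42 − 0.2600) = 71370 L/s.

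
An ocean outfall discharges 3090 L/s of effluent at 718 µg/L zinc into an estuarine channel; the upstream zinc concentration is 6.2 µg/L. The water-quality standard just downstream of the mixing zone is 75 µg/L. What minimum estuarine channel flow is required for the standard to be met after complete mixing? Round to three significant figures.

28900 L/s

Set C_mix = 75: (Q·6.200 + 3090·718.0) / (Q + 3090) = 75
→ Q = 3090·(718.0 − 75)/(75 − 6.200) = 28880 L/s.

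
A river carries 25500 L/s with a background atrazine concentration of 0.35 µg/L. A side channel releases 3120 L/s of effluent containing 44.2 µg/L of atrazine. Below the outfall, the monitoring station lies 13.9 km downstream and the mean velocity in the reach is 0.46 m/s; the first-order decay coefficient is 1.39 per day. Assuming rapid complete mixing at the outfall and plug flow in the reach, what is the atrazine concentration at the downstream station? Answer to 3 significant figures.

Mass balance: C = (25500·0.3500 + 3120·44.20) / 28620 = 146800/28620 = 5.130 µg/L.
Travel time t = 13.9·1000 / 0.46 = 30220 s = 8.394 h.
After decay, C = 5.130 × e^(−kt) = 5.130 × 0.6150 = 3.155 µg/L.

3.16 µg/L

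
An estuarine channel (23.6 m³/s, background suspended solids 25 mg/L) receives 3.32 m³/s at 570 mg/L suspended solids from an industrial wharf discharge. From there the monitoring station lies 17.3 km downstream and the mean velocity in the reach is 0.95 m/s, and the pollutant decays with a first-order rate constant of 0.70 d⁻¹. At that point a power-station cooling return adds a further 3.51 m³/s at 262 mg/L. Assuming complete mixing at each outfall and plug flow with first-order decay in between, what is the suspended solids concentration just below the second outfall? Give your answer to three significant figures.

After mixing, C = (23.60·25.00 + 3.320·570.0) / 26.92 = 2482/26.92 = 92.21 mg/L; combined flow 26.92 m³/s.
Travel time t = 17.3·1000 / 0.95 = 18210 s = 5.058 h.
After decay, C = 92.21 × e^(−kt) = 92.21 × 0.8628 = 79.56 mg/L.
Second outfall: C = (26.92·79.56 + 3.510·262.0)/30.43 = 100.6 mg/L.

101 mg/L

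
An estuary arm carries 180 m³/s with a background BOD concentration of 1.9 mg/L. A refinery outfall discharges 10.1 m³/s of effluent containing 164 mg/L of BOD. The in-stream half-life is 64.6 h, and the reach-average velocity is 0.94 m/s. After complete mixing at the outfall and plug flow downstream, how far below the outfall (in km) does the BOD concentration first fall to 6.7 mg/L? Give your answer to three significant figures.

142 km

Flow-weighted average: C = (180.0·1.900 + 10.10·164.0) / 190.1 = 1998/190.1 = 10.51 mg/L.
Half-life 64.6 h → k = ln 2 / 64.6 = 0.01073 h⁻¹ = 0.2575 d⁻¹.
Set 10.51·exp(−k·t) = 6.7 → t = ln(10.51/6.7)/k = 151100 s = 41.98 h.
Distance = v·t = 0.94·151100 = 142100 m = 142.1 km.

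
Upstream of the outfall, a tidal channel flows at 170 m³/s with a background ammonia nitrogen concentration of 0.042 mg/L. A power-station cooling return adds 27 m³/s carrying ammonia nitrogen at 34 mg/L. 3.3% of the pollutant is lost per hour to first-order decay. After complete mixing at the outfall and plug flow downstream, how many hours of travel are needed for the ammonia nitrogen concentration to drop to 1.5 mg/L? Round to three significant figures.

34.0 h

Mass balance: C = (170.0·0.04200 + 27.00·34.00) / 197.0 = 925.1/197.0 = 4.696 mg/L.
3.3%/h lost → k = −ln(1 − 0.033) = 0.03356 h⁻¹.
4.696·exp(−k·t) = 1.5 → t = ln(4.696/1.5)/k = 122400 s = 34.01 h.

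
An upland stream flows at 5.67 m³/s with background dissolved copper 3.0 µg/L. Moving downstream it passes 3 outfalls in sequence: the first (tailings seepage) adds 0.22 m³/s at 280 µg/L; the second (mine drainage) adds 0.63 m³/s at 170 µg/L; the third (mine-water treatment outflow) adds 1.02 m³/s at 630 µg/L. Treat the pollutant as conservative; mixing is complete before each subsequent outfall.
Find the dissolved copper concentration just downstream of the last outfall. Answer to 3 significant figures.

110 µg/L

After outfall 1: Q = 5.670 + 0.2200 = 5.890 m³/s; C = (5.670·3.000 + 0.2200·280.0)/5.890 = 13.35 µg/L.
After outfall 2: Q = 5.890 + 0.6300 = 6.520 m³/s; C = (5.890·13.35 + 0.6300·170.0)/6.520 = 28.48 µg/L.
After outfall 3: Q = 6.520 + 1.020 = 7.540 m³/s; C = (6.520·28.48 + 1.020·630.0)/7.540 = 109.9 µg/L.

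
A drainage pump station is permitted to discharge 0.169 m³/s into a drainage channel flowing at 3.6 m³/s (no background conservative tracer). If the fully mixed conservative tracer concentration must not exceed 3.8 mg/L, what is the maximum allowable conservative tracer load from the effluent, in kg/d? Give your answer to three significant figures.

1240 kg/d

Mass balance at the limit: 3.600·0 + 0.1690·Cₑ = 3.769·3.8 → Cₑ = 84.75 mg/L.
Load = 0.1690 m³/s × 84.75 g/m³ × 86 400 s/d = 1237 kg/d.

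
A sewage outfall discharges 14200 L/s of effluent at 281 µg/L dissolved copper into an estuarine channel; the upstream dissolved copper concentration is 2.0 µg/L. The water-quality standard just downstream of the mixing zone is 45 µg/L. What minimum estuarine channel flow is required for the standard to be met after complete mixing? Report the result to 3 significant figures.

Set C_mix = 45: (Q·2.000 + 14200·281.0) / (Q + 14200) = 45
→ Q = 14200·(281.0 − 45)/(45 − 2.000) = 77930 L/s.

77900 L/s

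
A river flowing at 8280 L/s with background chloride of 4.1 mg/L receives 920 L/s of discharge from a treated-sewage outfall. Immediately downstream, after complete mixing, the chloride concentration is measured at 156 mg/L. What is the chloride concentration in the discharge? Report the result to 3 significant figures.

Mass balance: 8280·4.100 + 920.0·Cₑ = 9200·156.0
→ Cₑ = (9200·156.0 − 8280·4.100) / 920.0 = 1523 mg/L.

1520 mg/L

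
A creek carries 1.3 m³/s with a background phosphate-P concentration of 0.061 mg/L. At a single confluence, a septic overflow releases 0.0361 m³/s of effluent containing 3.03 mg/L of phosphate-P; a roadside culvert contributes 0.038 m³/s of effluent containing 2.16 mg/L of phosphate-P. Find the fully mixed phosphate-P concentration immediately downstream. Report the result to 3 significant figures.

After mixing, C = (1.300·0.06100 + 0.03610·3.030 + 0.03800·2.160) / 1.374 = 0.2708/1.374 = 0.1970 mg/L.

0.197 mg/L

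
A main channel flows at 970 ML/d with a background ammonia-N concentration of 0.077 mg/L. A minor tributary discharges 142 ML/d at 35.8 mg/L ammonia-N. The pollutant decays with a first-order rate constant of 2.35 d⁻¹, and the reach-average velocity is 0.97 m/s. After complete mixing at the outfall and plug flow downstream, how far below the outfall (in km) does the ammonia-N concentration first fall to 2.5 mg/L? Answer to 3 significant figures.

22.0 km

Mixed concentration C = ΣQC/ΣQ = (970.0·0.07700 + 142.0·35.80) / 1112 = 5158/1112 = 4.639 mg/L.
Set 4.639·exp(−k·t) = 2.5 → t = ln(4.639/2.5)/k = 22730 s = 6.313 h.
Distance = v·t = 0.97·22730 = 22050 m = 22.05 km.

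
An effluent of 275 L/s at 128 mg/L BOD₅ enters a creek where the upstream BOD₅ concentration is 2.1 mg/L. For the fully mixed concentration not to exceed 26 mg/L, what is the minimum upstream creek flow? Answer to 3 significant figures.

1170 L/s

Set C_mix = 26: (Q·2.100 + 275.0·128.0) / (Q + 275.0) = 26
→ Q = 275.0·(128.0 − 26)/(26 − 2.100) = 1174 L/s.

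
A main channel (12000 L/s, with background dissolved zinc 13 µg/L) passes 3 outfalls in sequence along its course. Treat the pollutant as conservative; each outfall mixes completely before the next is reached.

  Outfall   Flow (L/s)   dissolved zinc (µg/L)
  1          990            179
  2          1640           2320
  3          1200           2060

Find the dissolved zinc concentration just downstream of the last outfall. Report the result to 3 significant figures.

Outfall 1: combined Q = 12990 L/s; C = (12000·13.00 + 990.0·179.0)/12990 = 25.65 µg/L.
Outfall 2: combined Q = 14630 L/s; C = (12990·25.65 + 1640·2320)/14630 = 282.8 µg/L.
Outfall 3: combined Q = 15830 L/s; C = (14630·282.8 + 1200·2060)/15830 = 417.6 µg/L.

418 µg/L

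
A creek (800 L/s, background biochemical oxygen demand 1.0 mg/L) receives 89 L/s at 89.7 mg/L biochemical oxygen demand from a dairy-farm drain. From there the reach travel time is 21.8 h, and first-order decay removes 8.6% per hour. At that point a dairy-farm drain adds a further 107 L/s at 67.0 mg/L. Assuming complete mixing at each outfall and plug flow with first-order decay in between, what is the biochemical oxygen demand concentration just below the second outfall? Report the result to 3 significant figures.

After mixing, C = (800.0·1.000 + 89.00·89.70) / 889.0 = 8783/889.0 = 9.880 mg/L; combined flow 889.0 L/s.
8.6%/h lost → k = −ln(1 − 0.086) = 0.08992 h⁻¹.
Applying C = C₀e^(−kt): 9.880 × 0.1408 = 1.391 mg/L.
At the second outfall, C = (889.0·1.391 + 107.0·67.00) / (889.0 + 107.0) = 8.440 mg/L.

8.44 mg/L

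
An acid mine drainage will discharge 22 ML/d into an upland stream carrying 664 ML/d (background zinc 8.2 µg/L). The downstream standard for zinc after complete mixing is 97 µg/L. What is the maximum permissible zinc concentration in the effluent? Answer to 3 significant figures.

2780 µg/L

At the limit, (Qr·Cr + Qe·Cₑ)/(Qr + Qe) = 97:
Cₑ = (686.0·97 − 664.0·8.200) / 22.00 = 2777 µg/L.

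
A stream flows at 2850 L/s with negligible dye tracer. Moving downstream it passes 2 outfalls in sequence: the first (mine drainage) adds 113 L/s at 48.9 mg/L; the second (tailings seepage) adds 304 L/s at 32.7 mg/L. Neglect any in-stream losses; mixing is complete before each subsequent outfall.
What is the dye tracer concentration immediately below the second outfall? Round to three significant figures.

Outfall 1: combined Q = 2963 L/s; C = (2850·0 + 113.0·48.90)/2963 = 1.865 mg/L.
Outfall 2: combined Q = 3267 L/s; C = (2963·1.865 + 304.0·32.70)/3267 = 4.734 mg/L.

4.73 mg/L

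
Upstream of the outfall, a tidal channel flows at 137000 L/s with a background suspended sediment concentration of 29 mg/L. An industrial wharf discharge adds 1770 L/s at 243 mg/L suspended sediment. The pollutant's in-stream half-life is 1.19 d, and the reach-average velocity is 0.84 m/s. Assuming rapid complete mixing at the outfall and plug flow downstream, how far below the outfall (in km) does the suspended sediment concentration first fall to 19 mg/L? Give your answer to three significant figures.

Conservation of mass: C = (137000·29.00 + 1770·243.0) / 138800 = 4403000/138800 = 31.73 mg/L.
Half-life 1.19 d → k = ln 2 / 1.19 = 0.5825 d⁻¹.
Set 31.73·exp(−k·t) = 19 → t = ln(31.73/19)/k = 76070 s = 21.13 h.
Distance = v·t = 0.84·76070 = 63900 m = 63.90 km.

63.9 km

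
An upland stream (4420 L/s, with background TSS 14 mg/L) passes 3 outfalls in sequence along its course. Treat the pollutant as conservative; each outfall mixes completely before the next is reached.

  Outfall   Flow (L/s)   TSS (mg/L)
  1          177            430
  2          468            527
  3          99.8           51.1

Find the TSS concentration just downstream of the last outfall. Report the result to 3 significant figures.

75.5 mg/L

After outfall 1: Q = 4420 + 177.0 = 4597 L/s; C = (4420·14.00 + 177.0·430.0)/4597 = 30.02 mg/L.
After outfall 2: Q = 4597 + 468.0 = 5065 L/s; C = (4597·30.02 + 468.0·527.0)/5065 = 75.94 mg/L.
After outfall 3: Q = 5065 + 99.80 = 5165 L/s; C = (5065·75.94 + 99.80·51.10)/5165 = 75.46 mg/L.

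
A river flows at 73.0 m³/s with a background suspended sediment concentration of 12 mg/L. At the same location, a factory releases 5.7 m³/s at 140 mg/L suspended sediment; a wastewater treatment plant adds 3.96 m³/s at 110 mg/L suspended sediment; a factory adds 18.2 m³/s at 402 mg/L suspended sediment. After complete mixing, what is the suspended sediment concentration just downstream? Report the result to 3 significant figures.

Conservation of mass: C = (73.00·12.00 + 5.700·140.0 + 3.960·110.0 + 18.20·402.0) / 100.9 = 9426/100.9 = 93.46 mg/L.

93.5 mg/L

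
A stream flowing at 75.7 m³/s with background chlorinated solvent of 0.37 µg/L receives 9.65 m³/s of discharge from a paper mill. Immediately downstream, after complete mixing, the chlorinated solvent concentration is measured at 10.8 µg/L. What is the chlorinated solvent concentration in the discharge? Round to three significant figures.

92.6 µg/L

Mass balance: 75.70·0.3700 + 9.650·Cₑ = 85.35·10.80
→ Cₑ = (85.35·10.80 − 75.70·0.3700) / 9.650 = 92.62 µg/L.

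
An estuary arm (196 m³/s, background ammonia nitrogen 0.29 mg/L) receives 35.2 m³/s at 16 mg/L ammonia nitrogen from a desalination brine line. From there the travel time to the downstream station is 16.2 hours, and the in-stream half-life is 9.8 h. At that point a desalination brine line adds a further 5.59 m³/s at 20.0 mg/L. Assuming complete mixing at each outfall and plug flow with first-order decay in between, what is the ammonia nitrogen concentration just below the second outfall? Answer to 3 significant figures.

1.30 mg/L

Flow-weighted average: C = (196.0·0.2900 + 35.20·16.00) / 231.2 = 620.0/231.2 = 2.682 mg/L; combined flow 231.2 m³/s.
Half-life 9.8 h → k = ln 2 / 9.8 = 0.07073 h⁻¹ = 1.698 d⁻¹.
First-order decay: C = 2.682·exp(−k·t) = 2.682·0.3180 = 0.8527 mg/L.
At the second outfall, C = (231.2·0.8527 + 5.590·20.00) / (231.2 + 5.590) = 1.305 mg/L.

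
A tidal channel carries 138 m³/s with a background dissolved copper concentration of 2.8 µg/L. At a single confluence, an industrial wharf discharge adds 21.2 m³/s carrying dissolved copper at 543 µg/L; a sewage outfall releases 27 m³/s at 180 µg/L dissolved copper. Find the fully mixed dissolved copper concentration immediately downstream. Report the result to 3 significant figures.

Conservation of mass: C = (138.0·2.800 + 21.20·543.0 + 27.00·180.0) / 186.2 = 16760/186.2 = 90.00 µg/L.

90.0 µg/L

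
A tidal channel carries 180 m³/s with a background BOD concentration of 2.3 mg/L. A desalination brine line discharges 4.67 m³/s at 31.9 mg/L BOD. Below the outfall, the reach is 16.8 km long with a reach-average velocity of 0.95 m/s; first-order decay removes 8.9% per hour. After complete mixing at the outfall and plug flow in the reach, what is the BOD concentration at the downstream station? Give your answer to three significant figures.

1.93 mg/L

After mixing, C = (180.0·2.300 + 4.670·31.90) / 184.7 = 563.0/184.7 = 3.049 mg/L.
Travel time t = 16.8·1000 / 0.95 = 17680 s = 4.912 h.
8.9%/h lost → k = −ln(1 − 0.089) = 0.09321 h⁻¹.
After decay, C = 3.049 × e^(−kt) = 3.049 × 0.6326 = 1.929 mg/L.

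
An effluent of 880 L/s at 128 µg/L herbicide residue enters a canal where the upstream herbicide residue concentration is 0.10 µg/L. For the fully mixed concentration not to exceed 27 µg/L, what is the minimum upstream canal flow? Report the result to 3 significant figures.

3300 L/s

Set C_mix = 27: (Q·0.1000 + 880.0·128.0) / (Q + 880.0) = 27
→ Q = 880.0·(128.0 − 27)/(27 − 0.1000) = 3304 L/s.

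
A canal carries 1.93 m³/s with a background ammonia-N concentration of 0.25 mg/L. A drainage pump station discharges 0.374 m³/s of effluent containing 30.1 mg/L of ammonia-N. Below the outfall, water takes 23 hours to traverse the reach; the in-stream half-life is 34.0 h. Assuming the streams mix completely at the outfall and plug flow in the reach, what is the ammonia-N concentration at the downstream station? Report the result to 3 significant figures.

3.19 mg/L

Flow-weighted average: C = (1.930·0.2500 + 0.3740·30.10) / 2.304 = 11.74/2.304 = 5.095 mg/L.
Half-life 34.0 h → k = ln 2 / 34.0 = 0.02039 h⁻¹ = 0.4893 d⁻¹.
After decay, C = 5.095 × e^(−kt) = 5.095 × 0.6257 = 3.188 mg/L.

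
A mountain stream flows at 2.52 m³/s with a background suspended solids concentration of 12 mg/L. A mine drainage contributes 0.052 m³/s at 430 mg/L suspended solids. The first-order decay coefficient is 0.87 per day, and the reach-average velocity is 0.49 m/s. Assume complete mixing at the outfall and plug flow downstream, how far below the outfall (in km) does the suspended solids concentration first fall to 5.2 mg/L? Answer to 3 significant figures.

66.6 km

Mixed concentration C = ΣQC/ΣQ = (2.520·12.00 + 0.05200·430.0) / 2.572 = 52.60/2.572 = 20.45 mg/L.
Set 20.45·exp(−k·t) = 5.2 → t = ln(20.45/5.2)/k = 136000 s = 37.78 h.
Distance = v·t = 0.49·136000 = 66640 m = 66.64 km.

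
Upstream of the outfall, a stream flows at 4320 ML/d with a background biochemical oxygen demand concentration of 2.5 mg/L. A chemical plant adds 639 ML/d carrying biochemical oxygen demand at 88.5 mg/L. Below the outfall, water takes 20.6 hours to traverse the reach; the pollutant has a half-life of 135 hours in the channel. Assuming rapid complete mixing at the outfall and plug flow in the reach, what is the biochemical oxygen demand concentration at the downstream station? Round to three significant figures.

12.2 mg/L

Mass balance: C = (4320·2.500 + 639.0·88.50) / 4959 = 67350/4959 = 13.58 mg/L.
Half-life 135 h → k = ln 2 / 135 = 0.005134 h⁻¹ = 0.1232 d⁻¹.
After decay, C = 13.58 × e^(−kt) = 13.58 × 0.8996 = 12.22 mg/L.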